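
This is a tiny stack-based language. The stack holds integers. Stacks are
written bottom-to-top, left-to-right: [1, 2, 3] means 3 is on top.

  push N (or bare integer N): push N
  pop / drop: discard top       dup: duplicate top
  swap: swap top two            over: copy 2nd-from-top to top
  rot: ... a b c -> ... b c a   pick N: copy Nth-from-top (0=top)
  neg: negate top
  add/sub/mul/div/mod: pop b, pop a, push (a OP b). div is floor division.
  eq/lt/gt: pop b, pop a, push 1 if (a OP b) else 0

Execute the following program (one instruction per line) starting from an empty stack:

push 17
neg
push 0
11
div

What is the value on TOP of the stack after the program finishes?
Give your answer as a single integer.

Answer: 0

Derivation:
After 'push 17': [17]
After 'neg': [-17]
After 'push 0': [-17, 0]
After 'push 11': [-17, 0, 11]
After 'div': [-17, 0]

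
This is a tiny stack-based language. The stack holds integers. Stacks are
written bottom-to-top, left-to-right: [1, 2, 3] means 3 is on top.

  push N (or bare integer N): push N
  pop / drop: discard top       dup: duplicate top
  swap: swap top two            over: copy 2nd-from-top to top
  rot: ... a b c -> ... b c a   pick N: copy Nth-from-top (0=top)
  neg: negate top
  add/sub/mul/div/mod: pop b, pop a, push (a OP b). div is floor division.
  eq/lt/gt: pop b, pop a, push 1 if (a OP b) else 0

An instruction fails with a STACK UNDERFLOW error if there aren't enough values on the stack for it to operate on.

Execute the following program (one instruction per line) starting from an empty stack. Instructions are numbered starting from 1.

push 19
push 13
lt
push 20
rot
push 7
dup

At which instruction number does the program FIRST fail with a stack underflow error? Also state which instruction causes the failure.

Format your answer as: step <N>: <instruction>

Step 1 ('push 19'): stack = [19], depth = 1
Step 2 ('push 13'): stack = [19, 13], depth = 2
Step 3 ('lt'): stack = [0], depth = 1
Step 4 ('push 20'): stack = [0, 20], depth = 2
Step 5 ('rot'): needs 3 value(s) but depth is 2 — STACK UNDERFLOW

Answer: step 5: rot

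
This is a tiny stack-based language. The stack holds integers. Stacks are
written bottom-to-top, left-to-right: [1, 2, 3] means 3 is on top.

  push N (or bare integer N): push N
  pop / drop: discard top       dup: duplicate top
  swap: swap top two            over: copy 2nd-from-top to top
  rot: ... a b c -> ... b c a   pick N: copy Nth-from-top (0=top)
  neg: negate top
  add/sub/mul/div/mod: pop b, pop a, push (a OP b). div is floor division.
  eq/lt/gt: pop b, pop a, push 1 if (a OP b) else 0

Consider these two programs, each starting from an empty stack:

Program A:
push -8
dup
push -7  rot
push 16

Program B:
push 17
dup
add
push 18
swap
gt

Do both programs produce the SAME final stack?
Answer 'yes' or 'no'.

Program A trace:
  After 'push -8': [-8]
  After 'dup': [-8, -8]
  After 'push -7': [-8, -8, -7]
  After 'rot': [-8, -7, -8]
  After 'push 16': [-8, -7, -8, 16]
Program A final stack: [-8, -7, -8, 16]

Program B trace:
  After 'push 17': [17]
  After 'dup': [17, 17]
  After 'add': [34]
  After 'push 18': [34, 18]
  After 'swap': [18, 34]
  After 'gt': [0]
Program B final stack: [0]
Same: no

Answer: no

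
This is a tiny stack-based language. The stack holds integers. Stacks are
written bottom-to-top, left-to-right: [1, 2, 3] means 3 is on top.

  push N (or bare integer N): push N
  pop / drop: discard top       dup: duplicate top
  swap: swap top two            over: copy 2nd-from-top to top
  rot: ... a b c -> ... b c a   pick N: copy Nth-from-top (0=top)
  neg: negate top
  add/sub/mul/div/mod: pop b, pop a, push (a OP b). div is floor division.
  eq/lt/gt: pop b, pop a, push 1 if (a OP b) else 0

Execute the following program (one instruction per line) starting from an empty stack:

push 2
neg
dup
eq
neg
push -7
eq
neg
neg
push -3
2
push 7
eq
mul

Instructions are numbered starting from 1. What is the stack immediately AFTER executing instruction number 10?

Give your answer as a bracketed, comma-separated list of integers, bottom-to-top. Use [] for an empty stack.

Step 1 ('push 2'): [2]
Step 2 ('neg'): [-2]
Step 3 ('dup'): [-2, -2]
Step 4 ('eq'): [1]
Step 5 ('neg'): [-1]
Step 6 ('push -7'): [-1, -7]
Step 7 ('eq'): [0]
Step 8 ('neg'): [0]
Step 9 ('neg'): [0]
Step 10 ('push -3'): [0, -3]

Answer: [0, -3]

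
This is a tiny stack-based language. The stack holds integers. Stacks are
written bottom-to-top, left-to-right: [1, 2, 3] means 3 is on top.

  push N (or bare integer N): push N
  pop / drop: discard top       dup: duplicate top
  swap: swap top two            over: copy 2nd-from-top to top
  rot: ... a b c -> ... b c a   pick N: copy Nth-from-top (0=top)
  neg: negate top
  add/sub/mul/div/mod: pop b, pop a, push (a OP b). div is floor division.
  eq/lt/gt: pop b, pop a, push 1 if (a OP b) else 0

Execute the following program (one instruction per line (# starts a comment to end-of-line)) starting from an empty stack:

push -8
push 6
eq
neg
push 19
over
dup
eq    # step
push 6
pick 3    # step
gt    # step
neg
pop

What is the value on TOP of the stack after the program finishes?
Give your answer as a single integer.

After 'push -8': [-8]
After 'push 6': [-8, 6]
After 'eq': [0]
After 'neg': [0]
After 'push 19': [0, 19]
After 'over': [0, 19, 0]
After 'dup': [0, 19, 0, 0]
After 'eq': [0, 19, 1]
After 'push 6': [0, 19, 1, 6]
After 'pick 3': [0, 19, 1, 6, 0]
After 'gt': [0, 19, 1, 1]
After 'neg': [0, 19, 1, -1]
After 'pop': [0, 19, 1]

Answer: 1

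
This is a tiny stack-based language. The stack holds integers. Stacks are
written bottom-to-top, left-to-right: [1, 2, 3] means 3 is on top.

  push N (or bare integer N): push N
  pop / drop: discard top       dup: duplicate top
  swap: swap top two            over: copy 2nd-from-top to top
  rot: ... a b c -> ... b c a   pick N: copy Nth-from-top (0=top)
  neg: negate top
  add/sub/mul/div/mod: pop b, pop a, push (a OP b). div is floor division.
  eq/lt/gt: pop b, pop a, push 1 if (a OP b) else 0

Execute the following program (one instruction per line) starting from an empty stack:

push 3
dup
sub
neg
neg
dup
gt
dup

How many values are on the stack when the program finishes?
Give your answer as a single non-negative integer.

Answer: 2

Derivation:
After 'push 3': stack = [3] (depth 1)
After 'dup': stack = [3, 3] (depth 2)
After 'sub': stack = [0] (depth 1)
After 'neg': stack = [0] (depth 1)
After 'neg': stack = [0] (depth 1)
After 'dup': stack = [0, 0] (depth 2)
After 'gt': stack = [0] (depth 1)
After 'dup': stack = [0, 0] (depth 2)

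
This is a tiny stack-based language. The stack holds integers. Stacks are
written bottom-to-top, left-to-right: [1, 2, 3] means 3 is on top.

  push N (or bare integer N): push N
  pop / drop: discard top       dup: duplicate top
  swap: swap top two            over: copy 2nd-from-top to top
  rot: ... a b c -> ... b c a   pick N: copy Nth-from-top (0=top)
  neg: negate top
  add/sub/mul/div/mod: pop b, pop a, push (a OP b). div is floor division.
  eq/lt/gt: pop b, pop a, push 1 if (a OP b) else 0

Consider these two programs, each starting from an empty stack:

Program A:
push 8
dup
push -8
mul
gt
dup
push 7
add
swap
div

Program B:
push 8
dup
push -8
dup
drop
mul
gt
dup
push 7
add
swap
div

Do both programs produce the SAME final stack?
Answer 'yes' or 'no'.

Program A trace:
  After 'push 8': [8]
  After 'dup': [8, 8]
  After 'push -8': [8, 8, -8]
  After 'mul': [8, -64]
  After 'gt': [1]
  After 'dup': [1, 1]
  After 'push 7': [1, 1, 7]
  After 'add': [1, 8]
  After 'swap': [8, 1]
  After 'div': [8]
Program A final stack: [8]

Program B trace:
  After 'push 8': [8]
  After 'dup': [8, 8]
  After 'push -8': [8, 8, -8]
  After 'dup': [8, 8, -8, -8]
  After 'drop': [8, 8, -8]
  After 'mul': [8, -64]
  After 'gt': [1]
  After 'dup': [1, 1]
  After 'push 7': [1, 1, 7]
  After 'add': [1, 8]
  After 'swap': [8, 1]
  After 'div': [8]
Program B final stack: [8]
Same: yes

Answer: yes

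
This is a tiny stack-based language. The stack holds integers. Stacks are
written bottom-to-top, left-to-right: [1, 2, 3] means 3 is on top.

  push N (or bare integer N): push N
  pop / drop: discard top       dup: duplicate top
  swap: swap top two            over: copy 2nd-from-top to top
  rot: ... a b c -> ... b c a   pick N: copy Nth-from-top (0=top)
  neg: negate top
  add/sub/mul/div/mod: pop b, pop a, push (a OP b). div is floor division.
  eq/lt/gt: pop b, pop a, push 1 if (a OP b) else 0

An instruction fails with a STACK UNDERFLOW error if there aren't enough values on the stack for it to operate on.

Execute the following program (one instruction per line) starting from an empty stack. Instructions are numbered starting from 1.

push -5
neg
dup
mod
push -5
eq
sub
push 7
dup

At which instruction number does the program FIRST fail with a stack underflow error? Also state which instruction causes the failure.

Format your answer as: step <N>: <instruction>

Step 1 ('push -5'): stack = [-5], depth = 1
Step 2 ('neg'): stack = [5], depth = 1
Step 3 ('dup'): stack = [5, 5], depth = 2
Step 4 ('mod'): stack = [0], depth = 1
Step 5 ('push -5'): stack = [0, -5], depth = 2
Step 6 ('eq'): stack = [0], depth = 1
Step 7 ('sub'): needs 2 value(s) but depth is 1 — STACK UNDERFLOW

Answer: step 7: sub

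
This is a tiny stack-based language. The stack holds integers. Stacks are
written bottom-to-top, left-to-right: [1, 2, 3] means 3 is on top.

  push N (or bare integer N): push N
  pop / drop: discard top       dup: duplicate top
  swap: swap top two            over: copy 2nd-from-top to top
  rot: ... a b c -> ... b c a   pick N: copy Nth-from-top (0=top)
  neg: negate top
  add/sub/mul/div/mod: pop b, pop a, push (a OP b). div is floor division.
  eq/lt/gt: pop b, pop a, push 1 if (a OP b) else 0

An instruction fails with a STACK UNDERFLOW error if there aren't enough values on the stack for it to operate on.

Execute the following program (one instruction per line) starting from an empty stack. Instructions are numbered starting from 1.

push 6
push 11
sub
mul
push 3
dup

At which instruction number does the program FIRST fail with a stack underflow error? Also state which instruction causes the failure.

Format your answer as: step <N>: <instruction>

Step 1 ('push 6'): stack = [6], depth = 1
Step 2 ('push 11'): stack = [6, 11], depth = 2
Step 3 ('sub'): stack = [-5], depth = 1
Step 4 ('mul'): needs 2 value(s) but depth is 1 — STACK UNDERFLOW

Answer: step 4: mul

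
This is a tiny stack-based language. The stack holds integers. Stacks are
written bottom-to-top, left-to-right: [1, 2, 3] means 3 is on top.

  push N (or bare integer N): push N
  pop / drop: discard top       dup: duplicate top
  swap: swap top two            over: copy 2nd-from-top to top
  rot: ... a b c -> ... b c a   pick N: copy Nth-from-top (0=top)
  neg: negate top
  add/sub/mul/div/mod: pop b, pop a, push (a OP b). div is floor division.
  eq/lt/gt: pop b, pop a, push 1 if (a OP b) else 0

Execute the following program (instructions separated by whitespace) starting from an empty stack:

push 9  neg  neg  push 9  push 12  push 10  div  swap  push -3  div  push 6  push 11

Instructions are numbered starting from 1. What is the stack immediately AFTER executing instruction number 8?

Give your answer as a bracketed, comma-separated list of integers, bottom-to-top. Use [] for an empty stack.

Answer: [9, 1, 9]

Derivation:
Step 1 ('push 9'): [9]
Step 2 ('neg'): [-9]
Step 3 ('neg'): [9]
Step 4 ('push 9'): [9, 9]
Step 5 ('push 12'): [9, 9, 12]
Step 6 ('push 10'): [9, 9, 12, 10]
Step 7 ('div'): [9, 9, 1]
Step 8 ('swap'): [9, 1, 9]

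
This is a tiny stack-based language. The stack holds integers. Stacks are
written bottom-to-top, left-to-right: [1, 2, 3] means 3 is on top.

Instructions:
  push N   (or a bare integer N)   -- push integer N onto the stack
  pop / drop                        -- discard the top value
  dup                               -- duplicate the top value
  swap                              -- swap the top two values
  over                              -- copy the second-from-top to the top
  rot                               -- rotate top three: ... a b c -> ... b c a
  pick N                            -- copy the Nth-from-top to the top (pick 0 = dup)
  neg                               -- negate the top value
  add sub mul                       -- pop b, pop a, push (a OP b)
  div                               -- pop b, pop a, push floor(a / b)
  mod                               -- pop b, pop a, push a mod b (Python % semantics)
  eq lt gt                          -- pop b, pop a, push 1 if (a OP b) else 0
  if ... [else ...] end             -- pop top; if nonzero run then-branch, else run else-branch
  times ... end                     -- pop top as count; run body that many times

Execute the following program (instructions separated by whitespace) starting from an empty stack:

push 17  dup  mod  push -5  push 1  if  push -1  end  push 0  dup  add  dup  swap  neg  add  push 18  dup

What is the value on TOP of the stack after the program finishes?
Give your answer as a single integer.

Answer: 18

Derivation:
After 'push 17': [17]
After 'dup': [17, 17]
After 'mod': [0]
After 'push -5': [0, -5]
After 'push 1': [0, -5, 1]
After 'if': [0, -5]
After 'push -1': [0, -5, -1]
After 'push 0': [0, -5, -1, 0]
After 'dup': [0, -5, -1, 0, 0]
After 'add': [0, -5, -1, 0]
After 'dup': [0, -5, -1, 0, 0]
After 'swap': [0, -5, -1, 0, 0]
After 'neg': [0, -5, -1, 0, 0]
After 'add': [0, -5, -1, 0]
After 'push 18': [0, -5, -1, 0, 18]
After 'dup': [0, -5, -1, 0, 18, 18]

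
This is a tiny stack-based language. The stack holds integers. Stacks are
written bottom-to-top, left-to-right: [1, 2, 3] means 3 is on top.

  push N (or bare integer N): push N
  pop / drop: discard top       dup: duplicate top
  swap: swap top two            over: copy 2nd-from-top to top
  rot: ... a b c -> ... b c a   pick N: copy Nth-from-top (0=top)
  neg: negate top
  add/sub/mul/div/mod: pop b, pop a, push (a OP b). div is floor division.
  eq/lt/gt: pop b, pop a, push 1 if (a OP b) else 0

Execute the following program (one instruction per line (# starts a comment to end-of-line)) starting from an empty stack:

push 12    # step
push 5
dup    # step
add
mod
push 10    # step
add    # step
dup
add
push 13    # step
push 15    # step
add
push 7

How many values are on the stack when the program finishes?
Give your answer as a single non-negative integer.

Answer: 3

Derivation:
After 'push 12': stack = [12] (depth 1)
After 'push 5': stack = [12, 5] (depth 2)
After 'dup': stack = [12, 5, 5] (depth 3)
After 'add': stack = [12, 10] (depth 2)
After 'mod': stack = [2] (depth 1)
After 'push 10': stack = [2, 10] (depth 2)
After 'add': stack = [12] (depth 1)
After 'dup': stack = [12, 12] (depth 2)
After 'add': stack = [24] (depth 1)
After 'push 13': stack = [24, 13] (depth 2)
After 'push 15': stack = [24, 13, 15] (depth 3)
After 'add': stack = [24, 28] (depth 2)
After 'push 7': stack = [24, 28, 7] (depth 3)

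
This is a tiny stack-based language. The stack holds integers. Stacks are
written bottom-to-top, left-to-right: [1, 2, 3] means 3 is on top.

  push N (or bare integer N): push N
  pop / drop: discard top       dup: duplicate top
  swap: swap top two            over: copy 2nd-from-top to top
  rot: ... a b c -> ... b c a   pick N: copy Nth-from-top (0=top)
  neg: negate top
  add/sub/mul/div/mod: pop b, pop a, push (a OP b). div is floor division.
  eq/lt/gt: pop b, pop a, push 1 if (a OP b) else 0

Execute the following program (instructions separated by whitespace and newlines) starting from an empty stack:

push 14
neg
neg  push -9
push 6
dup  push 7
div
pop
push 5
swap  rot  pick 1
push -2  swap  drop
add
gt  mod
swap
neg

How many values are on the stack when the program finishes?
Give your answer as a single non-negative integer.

Answer: 2

Derivation:
After 'push 14': stack = [14] (depth 1)
After 'neg': stack = [-14] (depth 1)
After 'neg': stack = [14] (depth 1)
After 'push -9': stack = [14, -9] (depth 2)
After 'push 6': stack = [14, -9, 6] (depth 3)
After 'dup': stack = [14, -9, 6, 6] (depth 4)
After 'push 7': stack = [14, -9, 6, 6, 7] (depth 5)
After 'div': stack = [14, -9, 6, 0] (depth 4)
After 'pop': stack = [14, -9, 6] (depth 3)
After 'push 5': stack = [14, -9, 6, 5] (depth 4)
  ...
After 'rot': stack = [14, 5, 6, -9] (depth 4)
After 'pick 1': stack = [14, 5, 6, -9, 6] (depth 5)
After 'push -2': stack = [14, 5, 6, -9, 6, -2] (depth 6)
After 'swap': stack = [14, 5, 6, -9, -2, 6] (depth 6)
After 'drop': stack = [14, 5, 6, -9, -2] (depth 5)
After 'add': stack = [14, 5, 6, -11] (depth 4)
After 'gt': stack = [14, 5, 1] (depth 3)
After 'mod': stack = [14, 0] (depth 2)
After 'swap': stack = [0, 14] (depth 2)
After 'neg': stack = [0, -14] (depth 2)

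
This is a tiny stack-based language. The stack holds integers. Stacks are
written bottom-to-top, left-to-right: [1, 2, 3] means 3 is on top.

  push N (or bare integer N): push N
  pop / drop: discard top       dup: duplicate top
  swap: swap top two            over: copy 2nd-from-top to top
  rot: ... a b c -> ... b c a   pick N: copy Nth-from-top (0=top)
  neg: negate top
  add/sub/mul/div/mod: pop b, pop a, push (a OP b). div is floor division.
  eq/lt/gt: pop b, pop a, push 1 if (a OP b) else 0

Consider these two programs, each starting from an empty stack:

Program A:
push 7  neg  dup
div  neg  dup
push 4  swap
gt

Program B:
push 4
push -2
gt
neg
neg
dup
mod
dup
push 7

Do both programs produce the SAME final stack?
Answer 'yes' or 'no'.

Program A trace:
  After 'push 7': [7]
  After 'neg': [-7]
  After 'dup': [-7, -7]
  After 'div': [1]
  After 'neg': [-1]
  After 'dup': [-1, -1]
  After 'push 4': [-1, -1, 4]
  After 'swap': [-1, 4, -1]
  After 'gt': [-1, 1]
Program A final stack: [-1, 1]

Program B trace:
  After 'push 4': [4]
  After 'push -2': [4, -2]
  After 'gt': [1]
  After 'neg': [-1]
  After 'neg': [1]
  After 'dup': [1, 1]
  After 'mod': [0]
  After 'dup': [0, 0]
  After 'push 7': [0, 0, 7]
Program B final stack: [0, 0, 7]
Same: no

Answer: no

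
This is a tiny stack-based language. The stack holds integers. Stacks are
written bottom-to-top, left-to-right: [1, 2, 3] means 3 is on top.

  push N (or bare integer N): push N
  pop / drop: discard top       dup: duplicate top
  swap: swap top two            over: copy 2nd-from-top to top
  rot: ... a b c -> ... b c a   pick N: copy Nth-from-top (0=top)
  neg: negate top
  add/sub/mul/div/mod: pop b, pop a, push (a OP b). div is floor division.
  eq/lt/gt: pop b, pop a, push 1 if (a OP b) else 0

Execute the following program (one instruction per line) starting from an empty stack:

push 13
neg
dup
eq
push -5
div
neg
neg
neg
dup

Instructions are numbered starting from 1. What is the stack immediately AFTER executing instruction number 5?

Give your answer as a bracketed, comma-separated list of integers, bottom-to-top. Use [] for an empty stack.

Answer: [1, -5]

Derivation:
Step 1 ('push 13'): [13]
Step 2 ('neg'): [-13]
Step 3 ('dup'): [-13, -13]
Step 4 ('eq'): [1]
Step 5 ('push -5'): [1, -5]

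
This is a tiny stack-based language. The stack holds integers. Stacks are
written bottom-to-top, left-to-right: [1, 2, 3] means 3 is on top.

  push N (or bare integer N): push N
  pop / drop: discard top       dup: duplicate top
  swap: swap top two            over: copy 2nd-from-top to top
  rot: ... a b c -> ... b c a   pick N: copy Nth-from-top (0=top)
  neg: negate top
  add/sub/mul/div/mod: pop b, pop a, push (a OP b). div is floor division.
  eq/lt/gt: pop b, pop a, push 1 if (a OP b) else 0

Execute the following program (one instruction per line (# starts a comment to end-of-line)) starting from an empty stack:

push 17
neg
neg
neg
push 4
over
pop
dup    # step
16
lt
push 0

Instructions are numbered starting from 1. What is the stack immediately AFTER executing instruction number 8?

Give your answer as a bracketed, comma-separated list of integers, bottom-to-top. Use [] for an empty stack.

Step 1 ('push 17'): [17]
Step 2 ('neg'): [-17]
Step 3 ('neg'): [17]
Step 4 ('neg'): [-17]
Step 5 ('push 4'): [-17, 4]
Step 6 ('over'): [-17, 4, -17]
Step 7 ('pop'): [-17, 4]
Step 8 ('dup'): [-17, 4, 4]

Answer: [-17, 4, 4]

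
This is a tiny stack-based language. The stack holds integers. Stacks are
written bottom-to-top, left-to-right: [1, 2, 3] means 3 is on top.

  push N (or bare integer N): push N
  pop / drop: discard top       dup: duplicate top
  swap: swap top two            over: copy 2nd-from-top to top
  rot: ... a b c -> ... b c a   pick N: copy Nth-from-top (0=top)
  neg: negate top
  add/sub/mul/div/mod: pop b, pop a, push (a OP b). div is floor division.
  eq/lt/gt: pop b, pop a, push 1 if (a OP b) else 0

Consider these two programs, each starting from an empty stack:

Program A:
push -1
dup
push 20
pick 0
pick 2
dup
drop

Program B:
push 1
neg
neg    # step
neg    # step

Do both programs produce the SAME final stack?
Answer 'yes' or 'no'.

Program A trace:
  After 'push -1': [-1]
  After 'dup': [-1, -1]
  After 'push 20': [-1, -1, 20]
  After 'pick 0': [-1, -1, 20, 20]
  After 'pick 2': [-1, -1, 20, 20, -1]
  After 'dup': [-1, -1, 20, 20, -1, -1]
  After 'drop': [-1, -1, 20, 20, -1]
Program A final stack: [-1, -1, 20, 20, -1]

Program B trace:
  After 'push 1': [1]
  After 'neg': [-1]
  After 'neg': [1]
  After 'neg': [-1]
Program B final stack: [-1]
Same: no

Answer: no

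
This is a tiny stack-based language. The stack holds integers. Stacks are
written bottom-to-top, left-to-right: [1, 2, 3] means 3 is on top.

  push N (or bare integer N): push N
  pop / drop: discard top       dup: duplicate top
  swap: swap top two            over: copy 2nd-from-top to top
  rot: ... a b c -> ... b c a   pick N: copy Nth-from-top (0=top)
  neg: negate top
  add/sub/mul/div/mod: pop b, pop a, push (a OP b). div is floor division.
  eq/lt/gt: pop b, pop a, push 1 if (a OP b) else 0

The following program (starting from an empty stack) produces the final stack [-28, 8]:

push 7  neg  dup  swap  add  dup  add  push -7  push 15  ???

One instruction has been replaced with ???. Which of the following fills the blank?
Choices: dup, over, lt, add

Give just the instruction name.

Stack before ???: [-28, -7, 15]
Stack after ???:  [-28, 8]
Checking each choice:
  dup: produces [-28, -7, 15, 15]
  over: produces [-28, -7, 15, -7]
  lt: produces [-28, 1]
  add: MATCH


Answer: add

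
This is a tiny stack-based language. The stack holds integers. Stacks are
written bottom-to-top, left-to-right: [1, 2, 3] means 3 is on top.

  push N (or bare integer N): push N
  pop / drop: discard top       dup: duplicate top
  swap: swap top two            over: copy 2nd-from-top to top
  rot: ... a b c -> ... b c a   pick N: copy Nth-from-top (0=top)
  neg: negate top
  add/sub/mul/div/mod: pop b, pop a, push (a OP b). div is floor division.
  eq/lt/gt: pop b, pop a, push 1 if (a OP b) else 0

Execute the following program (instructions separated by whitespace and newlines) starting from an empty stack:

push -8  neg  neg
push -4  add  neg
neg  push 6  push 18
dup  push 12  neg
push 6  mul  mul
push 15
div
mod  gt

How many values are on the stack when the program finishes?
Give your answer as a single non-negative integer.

After 'push -8': stack = [-8] (depth 1)
After 'neg': stack = [8] (depth 1)
After 'neg': stack = [-8] (depth 1)
After 'push -4': stack = [-8, -4] (depth 2)
After 'add': stack = [-12] (depth 1)
After 'neg': stack = [12] (depth 1)
After 'neg': stack = [-12] (depth 1)
After 'push 6': stack = [-12, 6] (depth 2)
After 'push 18': stack = [-12, 6, 18] (depth 3)
After 'dup': stack = [-12, 6, 18, 18] (depth 4)
After 'push 12': stack = [-12, 6, 18, 18, 12] (depth 5)
After 'neg': stack = [-12, 6, 18, 18, -12] (depth 5)
After 'push 6': stack = [-12, 6, 18, 18, -12, 6] (depth 6)
After 'mul': stack = [-12, 6, 18, 18, -72] (depth 5)
After 'mul': stack = [-12, 6, 18, -1296] (depth 4)
After 'push 15': stack = [-12, 6, 18, -1296, 15] (depth 5)
After 'div': stack = [-12, 6, 18, -87] (depth 4)
After 'mod': stack = [-12, 6, -69] (depth 3)
After 'gt': stack = [-12, 1] (depth 2)

Answer: 2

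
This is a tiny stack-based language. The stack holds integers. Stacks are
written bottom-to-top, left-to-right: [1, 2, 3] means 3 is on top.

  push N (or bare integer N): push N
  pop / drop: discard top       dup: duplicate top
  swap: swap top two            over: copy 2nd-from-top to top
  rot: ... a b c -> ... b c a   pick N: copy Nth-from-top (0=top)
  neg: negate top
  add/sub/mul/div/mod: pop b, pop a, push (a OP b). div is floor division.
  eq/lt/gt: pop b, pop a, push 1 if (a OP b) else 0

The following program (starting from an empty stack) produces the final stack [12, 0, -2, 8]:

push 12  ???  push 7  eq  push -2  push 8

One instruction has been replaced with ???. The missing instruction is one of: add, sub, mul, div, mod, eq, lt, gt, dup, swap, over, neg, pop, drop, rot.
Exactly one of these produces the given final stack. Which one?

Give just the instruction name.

Stack before ???: [12]
Stack after ???:  [12, 12]
The instruction that transforms [12] -> [12, 12] is: dup

Answer: dup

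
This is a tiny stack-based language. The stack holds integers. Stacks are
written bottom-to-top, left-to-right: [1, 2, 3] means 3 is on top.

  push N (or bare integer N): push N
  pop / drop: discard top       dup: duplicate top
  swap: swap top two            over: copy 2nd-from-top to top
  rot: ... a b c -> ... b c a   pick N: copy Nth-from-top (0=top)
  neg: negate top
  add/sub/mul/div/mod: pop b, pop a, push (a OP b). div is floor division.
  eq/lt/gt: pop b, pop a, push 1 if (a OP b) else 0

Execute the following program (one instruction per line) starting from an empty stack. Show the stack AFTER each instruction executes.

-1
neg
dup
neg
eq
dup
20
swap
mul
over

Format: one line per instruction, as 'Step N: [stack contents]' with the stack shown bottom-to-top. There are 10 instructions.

Step 1: [-1]
Step 2: [1]
Step 3: [1, 1]
Step 4: [1, -1]
Step 5: [0]
Step 6: [0, 0]
Step 7: [0, 0, 20]
Step 8: [0, 20, 0]
Step 9: [0, 0]
Step 10: [0, 0, 0]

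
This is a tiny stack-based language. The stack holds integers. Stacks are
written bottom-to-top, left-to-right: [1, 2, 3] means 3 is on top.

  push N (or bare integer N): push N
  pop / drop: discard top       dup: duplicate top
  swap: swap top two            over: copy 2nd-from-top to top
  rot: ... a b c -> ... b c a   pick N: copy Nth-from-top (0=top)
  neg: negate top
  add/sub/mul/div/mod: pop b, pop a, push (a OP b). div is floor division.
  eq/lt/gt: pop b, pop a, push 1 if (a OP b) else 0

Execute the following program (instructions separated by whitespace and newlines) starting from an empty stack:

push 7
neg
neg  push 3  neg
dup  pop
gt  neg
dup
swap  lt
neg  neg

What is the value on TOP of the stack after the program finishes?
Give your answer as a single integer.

After 'push 7': [7]
After 'neg': [-7]
After 'neg': [7]
After 'push 3': [7, 3]
After 'neg': [7, -3]
After 'dup': [7, -3, -3]
After 'pop': [7, -3]
After 'gt': [1]
After 'neg': [-1]
After 'dup': [-1, -1]
After 'swap': [-1, -1]
After 'lt': [0]
After 'neg': [0]
After 'neg': [0]

Answer: 0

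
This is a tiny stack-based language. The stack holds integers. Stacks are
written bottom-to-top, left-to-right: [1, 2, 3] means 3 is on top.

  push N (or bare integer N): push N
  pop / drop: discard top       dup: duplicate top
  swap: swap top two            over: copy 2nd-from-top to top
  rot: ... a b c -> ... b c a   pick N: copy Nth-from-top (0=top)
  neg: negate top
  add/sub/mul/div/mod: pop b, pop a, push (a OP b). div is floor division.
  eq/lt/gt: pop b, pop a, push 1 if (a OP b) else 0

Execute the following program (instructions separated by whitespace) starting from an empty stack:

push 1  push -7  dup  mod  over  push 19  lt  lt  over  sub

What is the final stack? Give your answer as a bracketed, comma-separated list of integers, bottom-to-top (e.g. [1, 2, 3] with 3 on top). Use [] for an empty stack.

Answer: [1, 0]

Derivation:
After 'push 1': [1]
After 'push -7': [1, -7]
After 'dup': [1, -7, -7]
After 'mod': [1, 0]
After 'over': [1, 0, 1]
After 'push 19': [1, 0, 1, 19]
After 'lt': [1, 0, 1]
After 'lt': [1, 1]
After 'over': [1, 1, 1]
After 'sub': [1, 0]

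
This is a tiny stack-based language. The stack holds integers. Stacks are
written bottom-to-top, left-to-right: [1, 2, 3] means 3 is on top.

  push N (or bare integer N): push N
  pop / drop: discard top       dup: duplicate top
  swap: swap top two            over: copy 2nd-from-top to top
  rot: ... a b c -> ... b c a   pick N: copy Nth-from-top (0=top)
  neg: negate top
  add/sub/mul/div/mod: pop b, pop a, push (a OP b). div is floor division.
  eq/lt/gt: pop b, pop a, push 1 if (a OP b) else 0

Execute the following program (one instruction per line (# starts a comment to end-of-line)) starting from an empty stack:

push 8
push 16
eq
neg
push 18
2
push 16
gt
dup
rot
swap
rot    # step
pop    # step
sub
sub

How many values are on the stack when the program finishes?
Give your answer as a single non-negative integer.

After 'push 8': stack = [8] (depth 1)
After 'push 16': stack = [8, 16] (depth 2)
After 'eq': stack = [0] (depth 1)
After 'neg': stack = [0] (depth 1)
After 'push 18': stack = [0, 18] (depth 2)
After 'push 2': stack = [0, 18, 2] (depth 3)
After 'push 16': stack = [0, 18, 2, 16] (depth 4)
After 'gt': stack = [0, 18, 0] (depth 3)
After 'dup': stack = [0, 18, 0, 0] (depth 4)
After 'rot': stack = [0, 0, 0, 18] (depth 4)
After 'swap': stack = [0, 0, 18, 0] (depth 4)
After 'rot': stack = [0, 18, 0, 0] (depth 4)
After 'pop': stack = [0, 18, 0] (depth 3)
After 'sub': stack = [0, 18] (depth 2)
After 'sub': stack = [-18] (depth 1)

Answer: 1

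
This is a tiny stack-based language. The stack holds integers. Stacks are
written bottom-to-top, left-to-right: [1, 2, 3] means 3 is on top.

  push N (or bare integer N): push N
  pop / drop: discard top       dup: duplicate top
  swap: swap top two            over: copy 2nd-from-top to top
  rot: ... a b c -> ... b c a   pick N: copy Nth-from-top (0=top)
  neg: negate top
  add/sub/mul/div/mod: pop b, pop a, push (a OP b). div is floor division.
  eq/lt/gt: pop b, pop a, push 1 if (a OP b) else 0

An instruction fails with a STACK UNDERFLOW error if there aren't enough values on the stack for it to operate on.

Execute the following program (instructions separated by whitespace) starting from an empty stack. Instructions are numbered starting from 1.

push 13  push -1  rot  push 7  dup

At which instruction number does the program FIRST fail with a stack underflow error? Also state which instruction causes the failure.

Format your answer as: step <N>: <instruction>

Answer: step 3: rot

Derivation:
Step 1 ('push 13'): stack = [13], depth = 1
Step 2 ('push -1'): stack = [13, -1], depth = 2
Step 3 ('rot'): needs 3 value(s) but depth is 2 — STACK UNDERFLOW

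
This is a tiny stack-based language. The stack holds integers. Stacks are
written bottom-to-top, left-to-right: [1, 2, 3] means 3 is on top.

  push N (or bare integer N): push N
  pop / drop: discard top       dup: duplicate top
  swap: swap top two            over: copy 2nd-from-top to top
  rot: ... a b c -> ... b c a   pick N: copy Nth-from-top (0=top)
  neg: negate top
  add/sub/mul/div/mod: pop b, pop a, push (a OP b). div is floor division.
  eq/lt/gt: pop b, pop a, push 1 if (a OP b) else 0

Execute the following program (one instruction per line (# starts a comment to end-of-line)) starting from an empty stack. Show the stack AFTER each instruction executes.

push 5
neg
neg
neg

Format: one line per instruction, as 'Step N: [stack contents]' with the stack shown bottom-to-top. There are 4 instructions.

Step 1: [5]
Step 2: [-5]
Step 3: [5]
Step 4: [-5]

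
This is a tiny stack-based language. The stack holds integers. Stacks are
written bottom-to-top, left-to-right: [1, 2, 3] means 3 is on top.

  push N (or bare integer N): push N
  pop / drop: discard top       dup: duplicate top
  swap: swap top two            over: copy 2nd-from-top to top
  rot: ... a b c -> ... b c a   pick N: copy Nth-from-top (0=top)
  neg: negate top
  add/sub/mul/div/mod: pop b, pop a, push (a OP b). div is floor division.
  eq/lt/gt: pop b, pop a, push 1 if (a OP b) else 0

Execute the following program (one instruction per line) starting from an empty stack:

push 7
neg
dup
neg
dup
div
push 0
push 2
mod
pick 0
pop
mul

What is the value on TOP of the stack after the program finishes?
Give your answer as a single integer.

After 'push 7': [7]
After 'neg': [-7]
After 'dup': [-7, -7]
After 'neg': [-7, 7]
After 'dup': [-7, 7, 7]
After 'div': [-7, 1]
After 'push 0': [-7, 1, 0]
After 'push 2': [-7, 1, 0, 2]
After 'mod': [-7, 1, 0]
After 'pick 0': [-7, 1, 0, 0]
After 'pop': [-7, 1, 0]
After 'mul': [-7, 0]

Answer: 0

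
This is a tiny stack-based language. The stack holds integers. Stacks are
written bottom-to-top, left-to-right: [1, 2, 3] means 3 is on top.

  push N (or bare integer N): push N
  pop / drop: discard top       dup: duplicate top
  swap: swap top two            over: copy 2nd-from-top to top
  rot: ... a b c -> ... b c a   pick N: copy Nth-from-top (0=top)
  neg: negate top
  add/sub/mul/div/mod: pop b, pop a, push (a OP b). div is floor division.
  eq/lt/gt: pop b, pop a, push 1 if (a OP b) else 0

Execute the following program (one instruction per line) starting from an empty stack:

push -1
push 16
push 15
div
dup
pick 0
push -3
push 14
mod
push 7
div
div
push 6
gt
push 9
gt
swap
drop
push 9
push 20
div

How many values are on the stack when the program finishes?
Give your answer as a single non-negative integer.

After 'push -1': stack = [-1] (depth 1)
After 'push 16': stack = [-1, 16] (depth 2)
After 'push 15': stack = [-1, 16, 15] (depth 3)
After 'div': stack = [-1, 1] (depth 2)
After 'dup': stack = [-1, 1, 1] (depth 3)
After 'pick 0': stack = [-1, 1, 1, 1] (depth 4)
After 'push -3': stack = [-1, 1, 1, 1, -3] (depth 5)
After 'push 14': stack = [-1, 1, 1, 1, -3, 14] (depth 6)
After 'mod': stack = [-1, 1, 1, 1, 11] (depth 5)
After 'push 7': stack = [-1, 1, 1, 1, 11, 7] (depth 6)
  ...
After 'div': stack = [-1, 1, 1, 1] (depth 4)
After 'push 6': stack = [-1, 1, 1, 1, 6] (depth 5)
After 'gt': stack = [-1, 1, 1, 0] (depth 4)
After 'push 9': stack = [-1, 1, 1, 0, 9] (depth 5)
After 'gt': stack = [-1, 1, 1, 0] (depth 4)
After 'swap': stack = [-1, 1, 0, 1] (depth 4)
After 'drop': stack = [-1, 1, 0] (depth 3)
After 'push 9': stack = [-1, 1, 0, 9] (depth 4)
After 'push 20': stack = [-1, 1, 0, 9, 20] (depth 5)
After 'div': stack = [-1, 1, 0, 0] (depth 4)

Answer: 4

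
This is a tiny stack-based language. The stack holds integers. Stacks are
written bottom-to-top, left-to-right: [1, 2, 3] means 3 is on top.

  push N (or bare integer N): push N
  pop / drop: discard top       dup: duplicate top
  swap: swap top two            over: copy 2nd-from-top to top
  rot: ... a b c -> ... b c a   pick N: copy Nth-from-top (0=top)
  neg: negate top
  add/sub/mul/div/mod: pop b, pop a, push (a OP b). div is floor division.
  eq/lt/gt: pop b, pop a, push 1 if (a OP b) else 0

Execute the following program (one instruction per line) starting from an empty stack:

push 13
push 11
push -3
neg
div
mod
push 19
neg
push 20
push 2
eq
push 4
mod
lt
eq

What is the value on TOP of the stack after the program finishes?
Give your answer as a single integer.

After 'push 13': [13]
After 'push 11': [13, 11]
After 'push -3': [13, 11, -3]
After 'neg': [13, 11, 3]
After 'div': [13, 3]
After 'mod': [1]
After 'push 19': [1, 19]
After 'neg': [1, -19]
After 'push 20': [1, -19, 20]
After 'push 2': [1, -19, 20, 2]
After 'eq': [1, -19, 0]
After 'push 4': [1, -19, 0, 4]
After 'mod': [1, -19, 0]
After 'lt': [1, 1]
After 'eq': [1]

Answer: 1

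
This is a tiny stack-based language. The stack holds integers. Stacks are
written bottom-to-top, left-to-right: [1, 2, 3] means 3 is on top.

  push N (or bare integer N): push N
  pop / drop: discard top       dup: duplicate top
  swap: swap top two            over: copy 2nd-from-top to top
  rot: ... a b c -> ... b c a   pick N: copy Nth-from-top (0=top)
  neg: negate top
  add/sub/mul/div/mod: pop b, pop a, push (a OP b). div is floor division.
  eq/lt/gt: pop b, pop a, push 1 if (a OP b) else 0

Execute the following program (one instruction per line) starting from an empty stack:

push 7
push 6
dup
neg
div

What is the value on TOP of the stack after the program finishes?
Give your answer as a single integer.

Answer: -1

Derivation:
After 'push 7': [7]
After 'push 6': [7, 6]
After 'dup': [7, 6, 6]
After 'neg': [7, 6, -6]
After 'div': [7, -1]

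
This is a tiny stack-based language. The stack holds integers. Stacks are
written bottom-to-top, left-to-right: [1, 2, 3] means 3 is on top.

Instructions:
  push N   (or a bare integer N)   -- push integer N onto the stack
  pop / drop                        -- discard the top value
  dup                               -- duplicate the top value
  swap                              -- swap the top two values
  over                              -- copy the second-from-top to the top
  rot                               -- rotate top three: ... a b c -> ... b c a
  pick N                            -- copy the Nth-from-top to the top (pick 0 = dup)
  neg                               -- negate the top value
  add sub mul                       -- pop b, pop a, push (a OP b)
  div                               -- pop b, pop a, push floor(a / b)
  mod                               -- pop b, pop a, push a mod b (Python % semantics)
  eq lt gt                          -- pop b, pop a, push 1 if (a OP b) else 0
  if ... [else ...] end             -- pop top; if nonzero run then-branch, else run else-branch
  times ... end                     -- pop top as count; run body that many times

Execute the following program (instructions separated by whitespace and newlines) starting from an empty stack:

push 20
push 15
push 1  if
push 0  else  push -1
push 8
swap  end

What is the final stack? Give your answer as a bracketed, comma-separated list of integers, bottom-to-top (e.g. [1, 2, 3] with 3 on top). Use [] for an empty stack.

After 'push 20': [20]
After 'push 15': [20, 15]
After 'push 1': [20, 15, 1]
After 'if': [20, 15]
After 'push 0': [20, 15, 0]

Answer: [20, 15, 0]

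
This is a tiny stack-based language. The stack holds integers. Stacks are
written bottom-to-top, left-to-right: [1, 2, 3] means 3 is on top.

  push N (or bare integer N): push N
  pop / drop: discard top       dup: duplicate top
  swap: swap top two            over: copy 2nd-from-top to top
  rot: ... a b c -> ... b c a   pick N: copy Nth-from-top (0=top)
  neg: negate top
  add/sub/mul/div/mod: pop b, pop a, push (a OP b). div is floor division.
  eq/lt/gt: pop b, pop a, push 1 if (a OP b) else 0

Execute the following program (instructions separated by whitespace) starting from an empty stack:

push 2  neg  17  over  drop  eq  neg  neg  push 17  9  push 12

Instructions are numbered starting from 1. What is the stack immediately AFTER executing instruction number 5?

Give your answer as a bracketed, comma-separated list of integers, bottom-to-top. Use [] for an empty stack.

Step 1 ('push 2'): [2]
Step 2 ('neg'): [-2]
Step 3 ('17'): [-2, 17]
Step 4 ('over'): [-2, 17, -2]
Step 5 ('drop'): [-2, 17]

Answer: [-2, 17]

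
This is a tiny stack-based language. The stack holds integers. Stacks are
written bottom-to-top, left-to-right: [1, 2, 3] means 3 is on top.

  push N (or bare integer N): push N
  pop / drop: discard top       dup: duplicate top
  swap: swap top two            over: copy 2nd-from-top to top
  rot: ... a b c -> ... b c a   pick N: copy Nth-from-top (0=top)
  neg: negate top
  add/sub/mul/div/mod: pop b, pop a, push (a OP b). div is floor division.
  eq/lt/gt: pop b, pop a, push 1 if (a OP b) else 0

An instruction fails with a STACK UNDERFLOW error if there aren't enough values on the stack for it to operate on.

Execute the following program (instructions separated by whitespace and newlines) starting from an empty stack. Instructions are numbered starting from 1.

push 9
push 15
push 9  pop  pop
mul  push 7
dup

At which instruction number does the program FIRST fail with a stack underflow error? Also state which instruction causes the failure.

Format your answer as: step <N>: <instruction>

Answer: step 6: mul

Derivation:
Step 1 ('push 9'): stack = [9], depth = 1
Step 2 ('push 15'): stack = [9, 15], depth = 2
Step 3 ('push 9'): stack = [9, 15, 9], depth = 3
Step 4 ('pop'): stack = [9, 15], depth = 2
Step 5 ('pop'): stack = [9], depth = 1
Step 6 ('mul'): needs 2 value(s) but depth is 1 — STACK UNDERFLOW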